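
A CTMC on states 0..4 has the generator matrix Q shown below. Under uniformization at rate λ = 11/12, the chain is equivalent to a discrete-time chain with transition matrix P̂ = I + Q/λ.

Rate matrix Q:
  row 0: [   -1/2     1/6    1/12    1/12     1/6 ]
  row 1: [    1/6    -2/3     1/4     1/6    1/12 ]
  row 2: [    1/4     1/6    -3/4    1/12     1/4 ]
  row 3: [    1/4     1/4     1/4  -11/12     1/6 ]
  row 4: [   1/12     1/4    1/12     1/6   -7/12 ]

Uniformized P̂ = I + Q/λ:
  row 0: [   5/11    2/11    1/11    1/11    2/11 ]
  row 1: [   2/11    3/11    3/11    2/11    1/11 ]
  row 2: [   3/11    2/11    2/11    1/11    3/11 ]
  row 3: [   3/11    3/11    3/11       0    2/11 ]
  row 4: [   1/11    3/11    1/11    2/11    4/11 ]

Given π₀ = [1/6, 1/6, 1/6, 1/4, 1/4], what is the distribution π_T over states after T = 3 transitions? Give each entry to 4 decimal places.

t=0: π = [0.1667, 0.1667, 0.1667, 0.2500, 0.2500]
t=1: π = [0.2424, 0.2424, 0.1818, 0.1061, 0.2273]
t=2: π = [0.2534, 0.2342, 0.1708, 0.1240, 0.2176]
t=3: π = [0.2580, 0.2342, 0.1716, 0.1207, 0.2156]

π = [0.2580, 0.2342, 0.1716, 0.1207, 0.2156]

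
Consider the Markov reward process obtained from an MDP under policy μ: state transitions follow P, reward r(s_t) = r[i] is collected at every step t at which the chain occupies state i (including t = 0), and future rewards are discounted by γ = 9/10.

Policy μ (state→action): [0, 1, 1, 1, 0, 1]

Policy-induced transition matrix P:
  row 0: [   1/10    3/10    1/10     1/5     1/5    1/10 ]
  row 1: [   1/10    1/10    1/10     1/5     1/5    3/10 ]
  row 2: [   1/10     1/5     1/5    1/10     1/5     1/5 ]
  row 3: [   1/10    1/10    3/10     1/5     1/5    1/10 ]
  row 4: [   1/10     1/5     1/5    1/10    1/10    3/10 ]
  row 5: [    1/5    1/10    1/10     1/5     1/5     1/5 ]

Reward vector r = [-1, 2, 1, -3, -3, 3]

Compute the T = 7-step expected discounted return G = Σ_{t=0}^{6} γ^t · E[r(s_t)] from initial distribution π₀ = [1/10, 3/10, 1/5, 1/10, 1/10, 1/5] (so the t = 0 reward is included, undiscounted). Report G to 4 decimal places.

G = 0.4203

t=0: π = [0.1000, 0.3000, 0.2000, 0.1000, 0.1000, 0.2000], E[r] = 0.7000, γ^t·E[r] = 0.700000, running G = 0.700000
t=1: π = [0.1200, 0.1500, 0.1500, 0.1700, 0.1900, 0.2200], E[r] = -0.0900, γ^t·E[r] = -0.081000, running G = 0.619000
t=2: π = [0.1220, 0.1580, 0.1680, 0.1660, 0.1810, 0.2050], E[r] = -0.0640, γ^t·E[r] = -0.051840, running G = 0.567160
t=3: π = [0.1205, 0.1593, 0.1681, 0.1651, 0.1819, 0.2051], E[r] = -0.0595, γ^t·E[r] = -0.043376, running G = 0.523785
t=4: π = [0.1205, 0.1591, 0.1680, 0.1650, 0.1818, 0.2056], E[r] = -0.0580, γ^t·E[r] = -0.038080, running G = 0.485704
t=5: π = [0.1206, 0.1591, 0.1680, 0.1650, 0.1818, 0.2055], E[r] = -0.0583, γ^t·E[r] = -0.034420, running G = 0.451284
t=6: π = [0.1206, 0.1591, 0.1680, 0.1650, 0.1818, 0.2055], E[r] = -0.0583, γ^t·E[r] = -0.030984, running G = 0.420300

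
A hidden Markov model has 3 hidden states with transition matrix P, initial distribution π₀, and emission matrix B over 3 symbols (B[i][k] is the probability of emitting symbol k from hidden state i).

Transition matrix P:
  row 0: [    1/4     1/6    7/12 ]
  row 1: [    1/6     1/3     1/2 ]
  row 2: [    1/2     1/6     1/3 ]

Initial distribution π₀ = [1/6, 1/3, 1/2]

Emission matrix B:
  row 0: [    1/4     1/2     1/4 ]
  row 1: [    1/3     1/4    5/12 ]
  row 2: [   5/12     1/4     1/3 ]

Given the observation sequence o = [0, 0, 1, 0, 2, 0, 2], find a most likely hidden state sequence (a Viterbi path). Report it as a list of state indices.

path = [2, 2, 0, 2, 0, 2, 0]

t=0: δ = [4.167e-02, 1.111e-01, 2.083e-01]  (obs o_0=0)
t=1: δ = [2.604e-02, 1.235e-02, 2.894e-02]  ψ = [2, 1, 2]  (obs o_1=0)
t=2: δ = [7.234e-03, 1.206e-03, 3.798e-03]  ψ = [2, 2, 0]  (obs o_2=1)
t=3: δ = [4.747e-04, 4.019e-04, 1.758e-03]  ψ = [2, 0, 0]  (obs o_3=0)
t=4: δ = [2.198e-04, 1.221e-04, 1.954e-04]  ψ = [2, 2, 2]  (obs o_4=2)
t=5: δ = [2.442e-05, 1.357e-05, 5.342e-05]  ψ = [2, 1, 0]  (obs o_5=0)
t=6: δ = [6.677e-06, 3.710e-06, 5.935e-06]  ψ = [2, 2, 2]  (obs o_6=2)
backtrack: best end state = 0; path = [2, 2, 0, 2, 0, 2, 0]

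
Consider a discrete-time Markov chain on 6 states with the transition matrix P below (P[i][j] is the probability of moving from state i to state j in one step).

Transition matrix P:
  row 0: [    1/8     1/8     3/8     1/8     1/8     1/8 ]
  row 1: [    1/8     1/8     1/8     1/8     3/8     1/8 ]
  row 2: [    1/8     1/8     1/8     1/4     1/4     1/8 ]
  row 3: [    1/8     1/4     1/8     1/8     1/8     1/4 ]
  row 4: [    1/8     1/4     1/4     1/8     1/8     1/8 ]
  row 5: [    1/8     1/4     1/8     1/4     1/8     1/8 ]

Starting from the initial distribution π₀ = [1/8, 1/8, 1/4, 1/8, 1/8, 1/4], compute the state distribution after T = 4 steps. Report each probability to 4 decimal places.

π = [0.1250, 0.1883, 0.1806, 0.1657, 0.1946, 0.1458]

t=0: π = [0.1250, 0.1250, 0.2500, 0.1250, 0.1250, 0.2500]
t=1: π = [0.1250, 0.1875, 0.1719, 0.1875, 0.1875, 0.1406]
t=2: π = [0.1250, 0.1895, 0.1797, 0.1641, 0.1934, 0.1484]
t=3: π = [0.1250, 0.1882, 0.1804, 0.1660, 0.1948, 0.1455]
t=4: π = [0.1250, 0.1883, 0.1806, 0.1657, 0.1946, 0.1458]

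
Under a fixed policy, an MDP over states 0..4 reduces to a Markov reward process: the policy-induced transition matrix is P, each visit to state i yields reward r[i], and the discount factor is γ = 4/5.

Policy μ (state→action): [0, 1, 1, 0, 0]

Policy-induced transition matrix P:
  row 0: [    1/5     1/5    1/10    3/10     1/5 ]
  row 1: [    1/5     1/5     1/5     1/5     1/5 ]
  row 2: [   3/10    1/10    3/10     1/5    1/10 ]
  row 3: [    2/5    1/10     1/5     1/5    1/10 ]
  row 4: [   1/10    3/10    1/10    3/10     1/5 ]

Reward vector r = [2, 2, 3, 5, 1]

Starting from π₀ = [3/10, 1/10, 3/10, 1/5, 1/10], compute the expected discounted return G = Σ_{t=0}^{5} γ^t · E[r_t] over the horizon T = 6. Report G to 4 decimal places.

t=0: π = [0.3000, 0.1000, 0.3000, 0.2000, 0.1000], E[r] = 2.8000, γ^t·E[r] = 2.800000, running G = 2.800000
t=1: π = [0.2600, 0.1600, 0.1900, 0.2400, 0.1500], E[r] = 2.7600, γ^t·E[r] = 2.208000, running G = 5.008000
t=2: π = [0.2520, 0.1720, 0.1780, 0.2410, 0.1570], E[r] = 2.7440, γ^t·E[r] = 1.756160, running G = 6.764160
t=3: π = [0.2503, 0.1738, 0.1769, 0.2409, 0.1581], E[r] = 2.7415, γ^t·E[r] = 1.403648, running G = 8.167808
t=4: π = [0.2501, 0.1740, 0.1769, 0.2408, 0.1582], E[r] = 2.7412, γ^t·E[r] = 1.122775, running G = 9.290583
t=5: π = [0.2500, 0.1741, 0.1769, 0.2408, 0.1582], E[r] = 2.7411, γ^t·E[r] = 0.898207, running G = 10.188790

G = 10.1888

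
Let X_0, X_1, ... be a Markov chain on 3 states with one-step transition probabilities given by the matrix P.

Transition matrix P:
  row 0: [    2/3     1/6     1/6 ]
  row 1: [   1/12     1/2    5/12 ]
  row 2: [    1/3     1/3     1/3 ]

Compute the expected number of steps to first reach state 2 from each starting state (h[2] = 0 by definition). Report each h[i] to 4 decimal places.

h = [4.3636, 2.7273, 0.0000]

First-step conditioning: h[2] = 0; for i ≠ 2, h[i] = 1 + Σ_k P[i][k]·h[k].
  h[0] = 1 + 2/3·h[0] + 1/6·h[1]
  h[1] = 1 + 1/12·h[0] + 1/2·h[1]
Solving the 2×2 linear system over states ≠ 2 gives exactly h = [48/11, 30/11, 0] (h[2] = 0 is the target).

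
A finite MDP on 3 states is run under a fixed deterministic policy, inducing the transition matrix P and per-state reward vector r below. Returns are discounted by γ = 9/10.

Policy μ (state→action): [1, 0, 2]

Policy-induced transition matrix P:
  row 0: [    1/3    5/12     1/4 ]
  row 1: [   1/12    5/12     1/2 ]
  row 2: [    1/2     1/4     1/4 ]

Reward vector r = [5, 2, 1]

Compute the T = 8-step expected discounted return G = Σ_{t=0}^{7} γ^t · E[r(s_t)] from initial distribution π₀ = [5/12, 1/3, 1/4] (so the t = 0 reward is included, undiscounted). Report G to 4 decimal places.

G = 14.9897

t=0: π = [0.4167, 0.3333, 0.2500], E[r] = 3.0000, γ^t·E[r] = 3.000000, running G = 3.000000
t=1: π = [0.2917, 0.3750, 0.3333], E[r] = 2.5417, γ^t·E[r] = 2.287500, running G = 5.287500
t=2: π = [0.2951, 0.3611, 0.3438], E[r] = 2.5417, γ^t·E[r] = 2.058750, running G = 7.346250
t=3: π = [0.3003, 0.3594, 0.3403], E[r] = 2.5608, γ^t·E[r] = 1.866797, running G = 9.213047
t=4: π = [0.3002, 0.3600, 0.3398], E[r] = 2.5608, γ^t·E[r] = 1.680117, running G = 10.893164
t=5: π = [0.3000, 0.3600, 0.3400], E[r] = 2.5600, γ^t·E[r] = 1.511636, running G = 12.404800
t=6: π = [0.3000, 0.3600, 0.3400], E[r] = 2.5600, γ^t·E[r] = 1.360472, running G = 13.765272
t=7: π = [0.3000, 0.3600, 0.3400], E[r] = 2.5600, γ^t·E[r] = 1.224441, running G = 14.989712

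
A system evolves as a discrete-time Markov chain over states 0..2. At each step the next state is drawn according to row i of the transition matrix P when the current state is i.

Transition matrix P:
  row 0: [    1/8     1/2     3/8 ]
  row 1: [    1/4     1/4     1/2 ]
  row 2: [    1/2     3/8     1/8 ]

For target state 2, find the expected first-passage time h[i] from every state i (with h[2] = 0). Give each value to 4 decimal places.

First-step conditioning: h[2] = 0; for i ≠ 2, h[i] = 1 + Σ_k P[i][k]·h[k].
  h[0] = 1 + 1/8·h[0] + 1/2·h[1]
  h[1] = 1 + 1/4·h[0] + 1/4·h[1]
Solving the 2×2 linear system over states ≠ 2 gives exactly h = [40/17, 36/17, 0] (h[2] = 0 is the target).

h = [2.3529, 2.1176, 0.0000]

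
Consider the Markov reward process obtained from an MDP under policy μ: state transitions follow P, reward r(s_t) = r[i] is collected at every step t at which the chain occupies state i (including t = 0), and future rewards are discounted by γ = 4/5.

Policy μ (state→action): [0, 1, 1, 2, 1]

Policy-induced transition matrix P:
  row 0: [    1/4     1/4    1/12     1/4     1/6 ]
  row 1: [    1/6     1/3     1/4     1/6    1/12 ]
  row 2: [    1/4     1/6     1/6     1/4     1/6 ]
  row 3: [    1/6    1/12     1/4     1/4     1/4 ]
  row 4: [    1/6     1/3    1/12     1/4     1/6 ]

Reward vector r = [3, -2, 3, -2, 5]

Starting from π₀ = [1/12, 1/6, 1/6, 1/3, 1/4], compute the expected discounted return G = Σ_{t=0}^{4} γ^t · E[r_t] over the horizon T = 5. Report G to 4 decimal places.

G = 3.4934

t=0: π = [0.0833, 0.1667, 0.1667, 0.3333, 0.2500], E[r] = 1.0000, γ^t·E[r] = 1.000000, running G = 1.000000
t=1: π = [0.1875, 0.2153, 0.1806, 0.2361, 0.1806], E[r] = 1.1042, γ^t·E[r] = 0.883333, running G = 1.883333
t=2: π = [0.1973, 0.2286, 0.1736, 0.2321, 0.1684], E[r] = 1.0336, γ^t·E[r] = 0.661481, running G = 2.544815
t=3: π = [0.1976, 0.2299, 0.1746, 0.2310, 0.1670], E[r] = 1.0295, γ^t·E[r] = 0.527086, running G = 3.071901
t=4: π = [0.1977, 0.2300, 0.1747, 0.2308, 0.1668], E[r] = 1.0291, γ^t·E[r] = 0.421534, running G = 3.493435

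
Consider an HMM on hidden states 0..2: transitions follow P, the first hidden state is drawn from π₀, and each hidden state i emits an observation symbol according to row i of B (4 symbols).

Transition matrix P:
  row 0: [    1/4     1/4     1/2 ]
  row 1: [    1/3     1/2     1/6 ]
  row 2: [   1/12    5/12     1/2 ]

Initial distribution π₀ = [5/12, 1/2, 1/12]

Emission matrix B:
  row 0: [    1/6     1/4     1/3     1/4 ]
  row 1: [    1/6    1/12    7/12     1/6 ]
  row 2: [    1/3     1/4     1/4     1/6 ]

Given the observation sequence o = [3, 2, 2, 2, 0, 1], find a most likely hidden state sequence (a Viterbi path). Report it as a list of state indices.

t=0: δ = [1.042e-01, 8.333e-02, 1.389e-02]  (obs o_0=3)
t=1: δ = [9.259e-03, 2.431e-02, 1.302e-02]  ψ = [1, 1, 0]  (obs o_1=2)
t=2: δ = [2.701e-03, 7.089e-03, 1.628e-03]  ψ = [1, 1, 2]  (obs o_2=2)
t=3: δ = [7.877e-04, 2.068e-03, 3.376e-04]  ψ = [1, 1, 0]  (obs o_3=2)
t=4: δ = [1.149e-04, 1.723e-04, 1.313e-04]  ψ = [1, 1, 0]  (obs o_4=0)
t=5: δ = [1.436e-05, 7.179e-06, 1.641e-05]  ψ = [1, 1, 2]  (obs o_5=1)
backtrack: best end state = 2; path = [1, 1, 1, 0, 2, 2]

path = [1, 1, 1, 0, 2, 2]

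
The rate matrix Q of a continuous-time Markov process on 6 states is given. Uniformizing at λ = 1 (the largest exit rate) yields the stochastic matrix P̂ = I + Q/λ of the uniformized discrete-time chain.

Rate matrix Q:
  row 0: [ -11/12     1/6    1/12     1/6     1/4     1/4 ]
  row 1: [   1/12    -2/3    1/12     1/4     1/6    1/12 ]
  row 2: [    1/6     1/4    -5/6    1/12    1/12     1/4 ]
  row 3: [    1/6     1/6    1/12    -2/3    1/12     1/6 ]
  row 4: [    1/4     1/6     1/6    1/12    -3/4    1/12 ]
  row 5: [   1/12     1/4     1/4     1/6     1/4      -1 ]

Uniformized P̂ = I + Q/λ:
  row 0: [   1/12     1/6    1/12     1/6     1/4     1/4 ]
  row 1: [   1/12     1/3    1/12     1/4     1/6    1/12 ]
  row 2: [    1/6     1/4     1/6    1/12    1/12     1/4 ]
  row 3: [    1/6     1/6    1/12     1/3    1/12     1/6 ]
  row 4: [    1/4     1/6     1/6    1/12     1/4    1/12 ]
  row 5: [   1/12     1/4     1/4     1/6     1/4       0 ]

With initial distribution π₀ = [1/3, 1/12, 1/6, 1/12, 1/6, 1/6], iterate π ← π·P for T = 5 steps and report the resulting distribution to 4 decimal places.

π = [0.1398, 0.2265, 0.1313, 0.1917, 0.1773, 0.1334]

t=0: π = [0.3333, 0.0833, 0.1667, 0.0833, 0.1667, 0.1667]
t=1: π = [0.1319, 0.2083, 0.1389, 0.1597, 0.2014, 0.1597]
t=2: π = [0.1418, 0.2263, 0.1383, 0.1823, 0.1829, 0.1285]
t=3: π = [0.1405, 0.2266, 0.1315, 0.1891, 0.1777, 0.1345]
t=4: π = [0.1397, 0.2266, 0.1315, 0.1913, 0.1777, 0.1332]
t=5: π = [0.1398, 0.2265, 0.1313, 0.1917, 0.1773, 0.1334]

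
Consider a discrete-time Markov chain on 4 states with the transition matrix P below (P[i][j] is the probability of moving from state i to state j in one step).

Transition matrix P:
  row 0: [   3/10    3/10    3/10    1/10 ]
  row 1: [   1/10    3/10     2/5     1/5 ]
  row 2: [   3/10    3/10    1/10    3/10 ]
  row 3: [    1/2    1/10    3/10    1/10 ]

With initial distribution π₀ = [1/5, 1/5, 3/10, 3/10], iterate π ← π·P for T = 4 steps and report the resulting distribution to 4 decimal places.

t=0: π = [0.2000, 0.2000, 0.3000, 0.3000]
t=1: π = [0.3200, 0.2400, 0.2600, 0.1800]
t=2: π = [0.2880, 0.2640, 0.2720, 0.1760]
t=3: π = [0.2824, 0.2648, 0.2720, 0.1808]
t=4: π = [0.2832, 0.2638, 0.2721, 0.1809]

π = [0.2832, 0.2638, 0.2721, 0.1809]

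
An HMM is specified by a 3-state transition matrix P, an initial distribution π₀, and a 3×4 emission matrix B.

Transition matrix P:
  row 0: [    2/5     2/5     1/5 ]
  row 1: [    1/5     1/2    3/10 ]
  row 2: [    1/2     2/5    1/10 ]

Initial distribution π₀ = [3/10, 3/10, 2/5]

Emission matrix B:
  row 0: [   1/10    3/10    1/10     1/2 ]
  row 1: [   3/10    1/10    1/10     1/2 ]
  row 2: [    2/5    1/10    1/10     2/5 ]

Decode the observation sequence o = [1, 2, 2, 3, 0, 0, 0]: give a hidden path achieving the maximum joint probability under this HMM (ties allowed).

path = [0, 1, 1, 1, 1, 1, 1]

t=0: δ = [9.000e-02, 3.000e-02, 4.000e-02]  (obs o_0=1)
t=1: δ = [3.600e-03, 3.600e-03, 1.800e-03]  ψ = [0, 0, 0]  (obs o_1=2)
t=2: δ = [1.440e-04, 1.800e-04, 1.080e-04]  ψ = [0, 1, 1]  (obs o_2=2)
t=3: δ = [2.880e-05, 4.500e-05, 2.160e-05]  ψ = [0, 1, 1]  (obs o_3=3)
t=4: δ = [1.152e-06, 6.750e-06, 5.400e-06]  ψ = [0, 1, 1]  (obs o_4=0)
t=5: δ = [2.700e-07, 1.013e-06, 8.100e-07]  ψ = [2, 1, 1]  (obs o_5=0)
t=6: δ = [4.050e-08, 1.519e-07, 1.215e-07]  ψ = [2, 1, 1]  (obs o_6=0)
backtrack: best end state = 1; path = [0, 1, 1, 1, 1, 1, 1]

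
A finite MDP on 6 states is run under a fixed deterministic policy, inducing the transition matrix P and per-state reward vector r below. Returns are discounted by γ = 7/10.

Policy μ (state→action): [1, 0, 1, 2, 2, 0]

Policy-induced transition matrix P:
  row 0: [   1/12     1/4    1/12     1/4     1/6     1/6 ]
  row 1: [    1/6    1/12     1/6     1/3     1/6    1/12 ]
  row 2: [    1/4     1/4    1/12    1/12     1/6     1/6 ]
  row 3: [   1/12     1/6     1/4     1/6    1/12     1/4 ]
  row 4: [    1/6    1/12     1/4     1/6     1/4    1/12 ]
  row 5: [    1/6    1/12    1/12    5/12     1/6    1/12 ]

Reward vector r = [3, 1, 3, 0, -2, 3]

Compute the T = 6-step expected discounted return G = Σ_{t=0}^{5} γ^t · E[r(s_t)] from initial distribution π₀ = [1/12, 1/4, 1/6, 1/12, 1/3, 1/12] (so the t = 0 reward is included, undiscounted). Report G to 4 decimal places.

t=0: π = [0.0833, 0.2500, 0.1667, 0.0833, 0.3333, 0.0833], E[r] = 0.5833, γ^t·E[r] = 0.583333, running G = 0.583333
t=1: π = [0.1667, 0.1319, 0.1736, 0.2222, 0.1875, 0.1181], E[r] = 1.1319, γ^t·E[r] = 0.792361, running G = 1.375694
t=2: π = [0.1487, 0.1586, 0.1626, 0.2176, 0.1638, 0.1487], E[r] = 1.2112, γ^t·E[r] = 0.593501, running G = 1.969196
t=3: π = [0.1497, 0.1534, 0.1601, 0.2291, 0.1622, 0.1455], E[r] = 1.1950, γ^t·E[r] = 0.409893, running G = 2.379089
t=4: π = [0.1484, 0.1541, 0.1613, 0.2277, 0.1611, 0.1473], E[r] = 1.2032, γ^t·E[r] = 0.288890, running G = 2.667978
t=5: π = [0.1488, 0.1539, 0.1610, 0.2281, 0.1611, 0.1471], E[r] = 1.2022, γ^t·E[r] = 0.202062, running G = 2.870040

G = 2.8700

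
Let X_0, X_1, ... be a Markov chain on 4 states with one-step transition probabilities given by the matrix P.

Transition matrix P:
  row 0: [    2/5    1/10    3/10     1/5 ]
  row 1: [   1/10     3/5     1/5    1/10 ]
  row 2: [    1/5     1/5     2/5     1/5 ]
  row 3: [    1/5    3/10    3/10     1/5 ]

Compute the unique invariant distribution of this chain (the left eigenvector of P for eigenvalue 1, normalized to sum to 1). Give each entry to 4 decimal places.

Balance equations π_j = Σ_i π_i·P[i][j]:
  π_0 = 2/5·π_0 + 1/10·π_1 + 1/5·π_2 + 1/5·π_3
  π_1 = 1/10·π_0 + 3/5·π_1 + 1/5·π_2 + 3/10·π_3
  π_2 = 3/10·π_0 + 1/5·π_1 + 2/5·π_2 + 3/10·π_3
  normalize: π_0 + π_1 + π_2 + π_3 = 1
Solving the linear system gives exactly π = [50/239, 78/239, 71/239, 40/239].

π = [0.2092, 0.3264, 0.2971, 0.1674]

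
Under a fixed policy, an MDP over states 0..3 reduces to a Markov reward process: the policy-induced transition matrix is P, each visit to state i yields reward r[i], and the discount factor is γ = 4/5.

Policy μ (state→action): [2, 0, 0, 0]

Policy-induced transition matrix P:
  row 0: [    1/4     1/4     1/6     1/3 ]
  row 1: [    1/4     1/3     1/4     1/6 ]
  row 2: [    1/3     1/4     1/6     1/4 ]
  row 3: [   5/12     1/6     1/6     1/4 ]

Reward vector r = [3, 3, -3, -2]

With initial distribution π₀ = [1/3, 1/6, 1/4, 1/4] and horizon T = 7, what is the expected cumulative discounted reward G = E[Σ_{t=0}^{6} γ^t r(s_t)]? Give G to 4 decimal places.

G = 2.0194

t=0: π = [0.3333, 0.1667, 0.2500, 0.2500], E[r] = 0.2500, γ^t·E[r] = 0.250000, running G = 0.250000
t=1: π = [0.3125, 0.2431, 0.1806, 0.2639], E[r] = 0.5972, γ^t·E[r] = 0.477778, running G = 0.727778
t=2: π = [0.3090, 0.2483, 0.1869, 0.2558], E[r] = 0.5995, γ^t·E[r] = 0.383704, running G = 1.111481
t=3: π = [0.3082, 0.2494, 0.1874, 0.2551], E[r] = 0.6005, γ^t·E[r] = 0.307481, running G = 1.418963
t=4: π = [0.3081, 0.2495, 0.1874, 0.2549], E[r] = 0.6008, γ^t·E[r] = 0.246087, running G = 1.665050
t=5: π = [0.3081, 0.2496, 0.1875, 0.2549], E[r] = 0.6008, γ^t·E[r] = 0.196877, running G = 1.861927
t=6: π = [0.3081, 0.2496, 0.1875, 0.2549], E[r] = 0.6008, γ^t·E[r] = 0.157503, running G = 2.019431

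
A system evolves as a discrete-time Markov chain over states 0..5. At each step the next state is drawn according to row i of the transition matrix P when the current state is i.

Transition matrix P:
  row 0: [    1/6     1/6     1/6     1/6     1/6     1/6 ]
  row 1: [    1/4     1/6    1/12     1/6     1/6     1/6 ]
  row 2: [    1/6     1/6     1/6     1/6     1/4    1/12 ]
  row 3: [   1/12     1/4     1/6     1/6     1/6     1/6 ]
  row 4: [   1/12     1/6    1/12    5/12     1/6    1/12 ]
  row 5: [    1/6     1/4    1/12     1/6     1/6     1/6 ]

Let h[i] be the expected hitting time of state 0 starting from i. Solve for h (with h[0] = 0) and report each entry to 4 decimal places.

First-step conditioning: h[0] = 0; for i ≠ 0, h[i] = 1 + Σ_k P[i][k]·h[k].
  h[1] = 1 + 1/6·h[1] + 1/12·h[2] + 1/6·h[3] + 1/6·h[4] + 1/6·h[5]
  h[2] = 1 + 1/6·h[1] + 1/6·h[2] + 1/6·h[3] + 1/4·h[4] + 1/12·h[5]
  h[3] = 1 + 1/4·h[1] + 1/6·h[2] + 1/6·h[3] + 1/6·h[4] + 1/6·h[5]
  h[4] = 1 + 1/6·h[1] + 1/12·h[2] + 5/12·h[3] + 1/6·h[4] + 1/12·h[5]
  h[5] = 1 + 1/4·h[1] + 1/12·h[2] + 1/6·h[3] + 1/6·h[4] + 1/6·h[5]
Solving the 5×5 linear system over states ≠ 0 gives exactly h = [0, 113832/18727, 125424/18727, 133770/18727, 136998/18727, 123318/18727] (h[0] = 0 is the target).

h = [0.0000, 6.0785, 6.6975, 7.1432, 7.3155, 6.5850]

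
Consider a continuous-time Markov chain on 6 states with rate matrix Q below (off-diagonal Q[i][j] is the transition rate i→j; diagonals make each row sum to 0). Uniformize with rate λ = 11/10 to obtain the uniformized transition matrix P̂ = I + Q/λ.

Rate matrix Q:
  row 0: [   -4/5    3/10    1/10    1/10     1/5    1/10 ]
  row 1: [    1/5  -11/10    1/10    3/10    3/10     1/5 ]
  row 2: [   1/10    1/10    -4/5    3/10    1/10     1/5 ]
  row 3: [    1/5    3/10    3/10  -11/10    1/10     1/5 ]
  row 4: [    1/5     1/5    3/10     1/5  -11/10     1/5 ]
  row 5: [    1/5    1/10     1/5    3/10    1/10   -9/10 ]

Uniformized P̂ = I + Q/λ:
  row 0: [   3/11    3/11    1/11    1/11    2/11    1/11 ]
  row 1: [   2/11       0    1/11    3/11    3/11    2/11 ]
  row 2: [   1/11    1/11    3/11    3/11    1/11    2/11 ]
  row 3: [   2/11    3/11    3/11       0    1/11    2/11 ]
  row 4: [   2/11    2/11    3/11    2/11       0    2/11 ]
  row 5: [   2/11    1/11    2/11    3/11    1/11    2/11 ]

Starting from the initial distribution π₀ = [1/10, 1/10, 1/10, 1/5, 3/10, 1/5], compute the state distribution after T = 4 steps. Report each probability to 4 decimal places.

t=0: π = [0.1000, 0.1000, 0.1000, 0.2000, 0.3000, 0.2000]
t=1: π = [0.1818, 0.1636, 0.2182, 0.1727, 0.0909, 0.1727]
t=2: π = [0.1785, 0.1488, 0.1942, 0.1843, 0.1289, 0.1653]
t=3: π = [0.1804, 0.1551, 0.1982, 0.1783, 0.1225, 0.1656]
t=4: π = [0.1802, 0.1532, 0.1967, 0.1802, 0.1244, 0.1654]

π = [0.1802, 0.1532, 0.1967, 0.1802, 0.1244, 0.1654]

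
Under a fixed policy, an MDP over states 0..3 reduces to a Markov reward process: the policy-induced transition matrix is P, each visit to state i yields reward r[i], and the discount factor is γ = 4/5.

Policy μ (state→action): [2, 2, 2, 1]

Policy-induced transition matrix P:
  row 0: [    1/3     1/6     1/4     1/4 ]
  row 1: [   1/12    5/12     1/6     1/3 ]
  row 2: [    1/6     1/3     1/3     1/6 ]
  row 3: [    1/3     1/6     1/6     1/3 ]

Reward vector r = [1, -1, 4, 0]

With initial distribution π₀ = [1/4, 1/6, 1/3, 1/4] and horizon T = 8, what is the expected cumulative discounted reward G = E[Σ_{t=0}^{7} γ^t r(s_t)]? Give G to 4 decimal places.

G = 4.1823

t=0: π = [0.2500, 0.1667, 0.3333, 0.2500], E[r] = 1.4167, γ^t·E[r] = 1.416667, running G = 1.416667
t=1: π = [0.2361, 0.2639, 0.2431, 0.2569], E[r] = 0.9444, γ^t·E[r] = 0.755556, running G = 2.172222
t=2: π = [0.2269, 0.2731, 0.2269, 0.2731], E[r] = 0.8611, γ^t·E[r] = 0.551111, running G = 2.723333
t=3: π = [0.2272, 0.2728, 0.2234, 0.2766], E[r] = 0.8480, γ^t·E[r] = 0.434173, running G = 3.157506
t=4: π = [0.2279, 0.2721, 0.2228, 0.2772], E[r] = 0.8472, γ^t·E[r] = 0.346996, running G = 3.504502
t=5: π = [0.2282, 0.2718, 0.2228, 0.2772], E[r] = 0.8475, γ^t·E[r] = 0.277721, running G = 3.782223
t=6: π = [0.2282, 0.2718, 0.2228, 0.2772], E[r] = 0.8477, γ^t·E[r] = 0.222231, running G = 4.004454
t=7: π = [0.2283, 0.2717, 0.2228, 0.2772], E[r] = 0.8478, γ^t·E[r] = 0.177798, running G = 4.182252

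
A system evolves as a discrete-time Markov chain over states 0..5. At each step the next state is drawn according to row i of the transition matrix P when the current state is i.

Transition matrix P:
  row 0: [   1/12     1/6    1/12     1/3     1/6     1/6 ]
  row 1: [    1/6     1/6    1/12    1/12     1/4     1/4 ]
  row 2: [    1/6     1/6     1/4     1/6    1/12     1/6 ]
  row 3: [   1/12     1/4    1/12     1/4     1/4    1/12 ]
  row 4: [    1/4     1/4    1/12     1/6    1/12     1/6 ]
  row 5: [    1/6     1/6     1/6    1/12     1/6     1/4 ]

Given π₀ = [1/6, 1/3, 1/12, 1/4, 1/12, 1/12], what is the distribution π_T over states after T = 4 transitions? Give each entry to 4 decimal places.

t=0: π = [0.1667, 0.3333, 0.0833, 0.2500, 0.0833, 0.0833]
t=1: π = [0.1389, 0.1944, 0.1042, 0.1806, 0.2014, 0.1806]
t=2: π = [0.1568, 0.1985, 0.1157, 0.1736, 0.1725, 0.1829]
t=3: π = [0.1535, 0.1955, 0.1179, 0.1755, 0.1737, 0.1840]
t=4: π = [0.1537, 0.1958, 0.1183, 0.1753, 0.1733, 0.1837]

π = [0.1537, 0.1958, 0.1183, 0.1753, 0.1733, 0.1837]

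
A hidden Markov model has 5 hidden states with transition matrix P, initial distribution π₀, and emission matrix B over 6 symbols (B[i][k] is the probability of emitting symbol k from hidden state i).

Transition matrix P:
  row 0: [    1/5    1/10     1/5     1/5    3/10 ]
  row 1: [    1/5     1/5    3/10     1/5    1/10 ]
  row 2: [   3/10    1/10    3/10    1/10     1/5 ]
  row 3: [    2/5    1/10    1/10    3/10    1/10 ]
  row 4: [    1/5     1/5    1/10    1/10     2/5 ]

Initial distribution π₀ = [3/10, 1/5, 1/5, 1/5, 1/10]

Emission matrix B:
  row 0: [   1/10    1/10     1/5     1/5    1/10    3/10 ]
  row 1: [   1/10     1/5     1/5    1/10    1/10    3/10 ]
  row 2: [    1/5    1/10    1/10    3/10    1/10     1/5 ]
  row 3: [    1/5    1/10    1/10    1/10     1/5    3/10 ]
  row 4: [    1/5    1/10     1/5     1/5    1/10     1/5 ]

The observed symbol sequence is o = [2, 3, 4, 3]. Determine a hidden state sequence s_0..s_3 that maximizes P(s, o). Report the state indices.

path = [0, 4, 4, 4]

t=0: δ = [6.000e-02, 4.000e-02, 2.000e-02, 2.000e-02, 2.000e-02]  (obs o_0=2)
t=1: δ = [2.400e-03, 8.000e-04, 3.600e-03, 1.200e-03, 3.600e-03]  ψ = [0, 1, 0, 0, 0]  (obs o_1=3)
t=2: δ = [1.080e-04, 7.200e-05, 1.080e-04, 9.600e-05, 1.440e-04]  ψ = [2, 4, 2, 0, 4]  (obs o_2=4)
t=3: δ = [7.680e-06, 2.880e-06, 9.720e-06, 2.880e-06, 1.152e-05]  ψ = [3, 4, 2, 3, 4]  (obs o_3=3)
backtrack: best end state = 4; path = [0, 4, 4, 4]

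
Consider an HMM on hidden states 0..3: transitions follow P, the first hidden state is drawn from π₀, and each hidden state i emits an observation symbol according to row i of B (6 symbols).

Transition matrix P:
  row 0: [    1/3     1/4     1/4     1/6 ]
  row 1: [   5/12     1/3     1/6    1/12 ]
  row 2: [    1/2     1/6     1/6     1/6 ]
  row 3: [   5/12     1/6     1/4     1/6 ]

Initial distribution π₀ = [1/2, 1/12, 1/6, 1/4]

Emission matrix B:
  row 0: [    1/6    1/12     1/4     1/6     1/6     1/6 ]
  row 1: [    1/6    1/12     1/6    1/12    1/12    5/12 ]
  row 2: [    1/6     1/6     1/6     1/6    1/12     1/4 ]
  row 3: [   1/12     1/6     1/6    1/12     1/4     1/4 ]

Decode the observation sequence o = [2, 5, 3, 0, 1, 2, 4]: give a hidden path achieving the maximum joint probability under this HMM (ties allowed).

t=0: δ = [1.250e-01, 1.389e-02, 2.778e-02, 4.167e-02]  (obs o_0=2)
t=1: δ = [6.944e-03, 1.302e-02, 7.812e-03, 5.208e-03]  ψ = [0, 0, 0, 0]  (obs o_1=5)
t=2: δ = [9.042e-04, 3.617e-04, 3.617e-04, 1.085e-04]  ψ = [1, 1, 1, 2]  (obs o_2=3)
t=3: δ = [5.023e-05, 3.768e-05, 3.768e-05, 1.256e-05]  ψ = [0, 0, 0, 0]  (obs o_3=0)
t=4: δ = [1.570e-06, 1.047e-06, 2.093e-06, 1.395e-06]  ψ = [2, 0, 0, 0]  (obs o_4=1)
t=5: δ = [2.616e-07, 6.541e-08, 6.541e-08, 5.814e-08]  ψ = [2, 0, 0, 2]  (obs o_5=2)
t=6: δ = [1.454e-08, 5.451e-09, 5.451e-09, 1.090e-08]  ψ = [0, 0, 0, 0]  (obs o_6=4)
backtrack: best end state = 0; path = [0, 1, 0, 0, 2, 0, 0]

path = [0, 1, 0, 0, 2, 0, 0]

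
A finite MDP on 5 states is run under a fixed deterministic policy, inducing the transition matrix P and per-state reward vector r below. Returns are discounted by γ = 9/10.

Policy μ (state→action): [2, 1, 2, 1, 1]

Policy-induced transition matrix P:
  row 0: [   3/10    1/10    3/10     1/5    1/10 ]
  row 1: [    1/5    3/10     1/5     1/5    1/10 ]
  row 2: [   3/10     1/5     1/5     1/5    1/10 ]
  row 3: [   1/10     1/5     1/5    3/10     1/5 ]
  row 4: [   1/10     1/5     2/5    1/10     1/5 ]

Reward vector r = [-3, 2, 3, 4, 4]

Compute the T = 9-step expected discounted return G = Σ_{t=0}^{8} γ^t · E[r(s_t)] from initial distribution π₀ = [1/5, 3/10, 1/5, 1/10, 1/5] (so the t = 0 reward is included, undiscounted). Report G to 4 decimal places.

G = 11.3526

t=0: π = [0.2000, 0.3000, 0.2000, 0.1000, 0.2000], E[r] = 1.8000, γ^t·E[r] = 1.800000, running G = 1.800000
t=1: π = [0.2100, 0.2100, 0.2600, 0.1900, 0.1300], E[r] = 1.8500, γ^t·E[r] = 1.665000, running G = 3.465000
t=2: π = [0.2150, 0.2000, 0.2470, 0.2060, 0.1320], E[r] = 1.8480, γ^t·E[r] = 1.496880, running G = 4.961880
t=3: π = [0.2124, 0.1985, 0.2479, 0.2074, 0.1338], E[r] = 1.8683, γ^t·E[r] = 1.361991, running G = 6.323871
t=4: π = [0.2119, 0.1986, 0.2480, 0.2074, 0.1341], E[r] = 1.8714, γ^t·E[r] = 1.227832, running G = 7.551703
t=5: π = [0.2118, 0.1987, 0.2480, 0.2073, 0.1341], E[r] = 1.8717, γ^t·E[r] = 1.105246, running G = 8.656949
t=6: π = [0.2118, 0.1987, 0.2480, 0.2073, 0.1341], E[r] = 1.8718, γ^t·E[r] = 0.994725, running G = 9.651674
t=7: π = [0.2118, 0.1987, 0.2480, 0.2073, 0.1341], E[r] = 1.8717, γ^t·E[r] = 0.895251, running G = 10.546924
t=8: π = [0.2118, 0.1987, 0.2480, 0.2073, 0.1341], E[r] = 1.8717, γ^t·E[r] = 0.805725, running G = 11.352650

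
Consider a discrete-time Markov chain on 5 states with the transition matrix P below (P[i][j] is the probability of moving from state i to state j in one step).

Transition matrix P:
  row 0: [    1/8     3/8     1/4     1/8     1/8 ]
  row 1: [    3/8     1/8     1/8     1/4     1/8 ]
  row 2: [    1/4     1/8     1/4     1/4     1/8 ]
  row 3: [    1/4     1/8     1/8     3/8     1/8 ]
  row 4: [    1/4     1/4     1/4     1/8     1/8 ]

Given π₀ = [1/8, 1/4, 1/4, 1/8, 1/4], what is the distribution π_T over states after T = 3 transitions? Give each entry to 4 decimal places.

t=0: π = [0.1250, 0.2500, 0.2500, 0.1250, 0.2500]
t=1: π = [0.2656, 0.1875, 0.2031, 0.2188, 0.1250]
t=2: π = [0.2402, 0.2070, 0.1992, 0.2285, 0.1250]
t=3: π = [0.2458, 0.2007, 0.1956, 0.2329, 0.1250]

π = [0.2458, 0.2007, 0.1956, 0.2329, 0.1250]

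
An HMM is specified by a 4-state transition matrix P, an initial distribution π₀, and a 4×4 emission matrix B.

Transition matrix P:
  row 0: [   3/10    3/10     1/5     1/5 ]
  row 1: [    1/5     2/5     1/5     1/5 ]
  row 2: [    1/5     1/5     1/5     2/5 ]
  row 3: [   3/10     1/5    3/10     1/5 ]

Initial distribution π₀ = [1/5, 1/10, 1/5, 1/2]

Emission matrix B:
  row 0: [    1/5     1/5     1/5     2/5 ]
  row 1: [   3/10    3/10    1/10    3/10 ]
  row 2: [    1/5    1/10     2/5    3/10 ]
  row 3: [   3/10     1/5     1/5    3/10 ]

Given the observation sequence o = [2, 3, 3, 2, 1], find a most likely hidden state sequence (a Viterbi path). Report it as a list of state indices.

path = [3, 2, 3, 2, 3]

t=0: δ = [4.000e-02, 1.000e-02, 8.000e-02, 1.000e-01]  (obs o_0=2)
t=1: δ = [1.200e-02, 6.000e-03, 9.000e-03, 9.600e-03]  ψ = [3, 3, 3, 2]  (obs o_1=3)
t=2: δ = [1.440e-03, 1.080e-03, 8.640e-04, 1.080e-03]  ψ = [0, 0, 3, 2]  (obs o_2=3)
t=3: δ = [8.640e-05, 4.320e-05, 1.296e-04, 6.912e-05]  ψ = [0, 0, 3, 2]  (obs o_3=2)
t=4: δ = [5.184e-06, 7.776e-06, 2.592e-06, 1.037e-05]  ψ = [0, 0, 2, 2]  (obs o_4=1)
backtrack: best end state = 3; path = [3, 2, 3, 2, 3]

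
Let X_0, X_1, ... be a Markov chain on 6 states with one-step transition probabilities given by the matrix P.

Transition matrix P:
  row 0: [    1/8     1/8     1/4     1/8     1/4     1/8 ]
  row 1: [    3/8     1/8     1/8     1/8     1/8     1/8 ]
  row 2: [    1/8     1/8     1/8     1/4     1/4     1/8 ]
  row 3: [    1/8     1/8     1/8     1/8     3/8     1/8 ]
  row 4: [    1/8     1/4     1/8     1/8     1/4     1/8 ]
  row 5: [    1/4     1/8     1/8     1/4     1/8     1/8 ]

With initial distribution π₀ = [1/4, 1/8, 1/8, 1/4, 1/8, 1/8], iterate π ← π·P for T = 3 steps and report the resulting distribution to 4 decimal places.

t=0: π = [0.2500, 0.1250, 0.1250, 0.2500, 0.1250, 0.1250]
t=1: π = [0.1719, 0.1406, 0.1563, 0.1563, 0.2500, 0.1250]
t=2: π = [0.1758, 0.1563, 0.1465, 0.1602, 0.2363, 0.1250]
t=3: π = [0.1797, 0.1545, 0.1470, 0.1589, 0.2349, 0.1250]

π = [0.1797, 0.1545, 0.1470, 0.1589, 0.2349, 0.1250]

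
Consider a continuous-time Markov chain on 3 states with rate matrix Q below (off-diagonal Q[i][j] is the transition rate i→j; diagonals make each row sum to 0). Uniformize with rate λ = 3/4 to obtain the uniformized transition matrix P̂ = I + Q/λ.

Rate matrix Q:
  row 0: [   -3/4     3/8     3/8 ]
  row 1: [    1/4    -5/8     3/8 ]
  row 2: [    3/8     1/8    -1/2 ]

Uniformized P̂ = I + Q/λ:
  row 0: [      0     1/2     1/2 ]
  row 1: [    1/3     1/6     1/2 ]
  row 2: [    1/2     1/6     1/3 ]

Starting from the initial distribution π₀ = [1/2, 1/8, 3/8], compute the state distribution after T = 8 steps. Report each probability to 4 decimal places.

π = [0.3036, 0.2678, 0.4286]

t=0: π = [0.5000, 0.1250, 0.3750]
t=1: π = [0.2292, 0.3333, 0.4375]
t=2: π = [0.3299, 0.2431, 0.4271]
t=3: π = [0.2946, 0.2766, 0.4288]
t=4: π = [0.3066, 0.2649, 0.4285]
t=5: π = [0.3025, 0.2689, 0.4286]
t=6: π = [0.3039, 0.2675, 0.4286]
t=7: π = [0.3035, 0.2680, 0.4286]
t=8: π = [0.3036, 0.2678, 0.4286]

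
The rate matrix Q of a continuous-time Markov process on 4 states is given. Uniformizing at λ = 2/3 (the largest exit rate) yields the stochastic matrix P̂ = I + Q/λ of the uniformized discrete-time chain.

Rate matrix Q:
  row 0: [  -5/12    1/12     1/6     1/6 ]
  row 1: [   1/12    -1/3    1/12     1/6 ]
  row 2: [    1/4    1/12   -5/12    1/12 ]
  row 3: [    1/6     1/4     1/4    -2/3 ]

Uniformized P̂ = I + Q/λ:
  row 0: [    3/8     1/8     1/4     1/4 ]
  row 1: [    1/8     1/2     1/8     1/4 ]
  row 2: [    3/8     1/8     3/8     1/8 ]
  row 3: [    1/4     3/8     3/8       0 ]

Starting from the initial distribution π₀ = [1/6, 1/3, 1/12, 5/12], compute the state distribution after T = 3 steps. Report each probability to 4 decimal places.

t=0: π = [0.1667, 0.3333, 0.0833, 0.4167]
t=1: π = [0.2396, 0.3542, 0.2708, 0.1354]
t=2: π = [0.2695, 0.2917, 0.2565, 0.1823]
t=3: π = [0.2793, 0.2799, 0.2684, 0.1724]

π = [0.2793, 0.2799, 0.2684, 0.1724]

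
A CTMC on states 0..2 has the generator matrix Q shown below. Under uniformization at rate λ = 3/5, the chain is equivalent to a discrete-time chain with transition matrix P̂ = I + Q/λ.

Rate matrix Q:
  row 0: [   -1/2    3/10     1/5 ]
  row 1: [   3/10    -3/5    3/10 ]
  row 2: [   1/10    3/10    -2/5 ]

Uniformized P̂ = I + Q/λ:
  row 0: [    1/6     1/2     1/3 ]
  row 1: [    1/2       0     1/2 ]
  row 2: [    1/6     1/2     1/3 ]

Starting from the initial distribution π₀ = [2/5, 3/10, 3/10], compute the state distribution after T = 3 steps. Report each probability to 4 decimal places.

t=0: π = [0.4000, 0.3000, 0.3000]
t=1: π = [0.2667, 0.3500, 0.3833]
t=2: π = [0.2833, 0.3250, 0.3917]
t=3: π = [0.2750, 0.3375, 0.3875]

π = [0.2750, 0.3375, 0.3875]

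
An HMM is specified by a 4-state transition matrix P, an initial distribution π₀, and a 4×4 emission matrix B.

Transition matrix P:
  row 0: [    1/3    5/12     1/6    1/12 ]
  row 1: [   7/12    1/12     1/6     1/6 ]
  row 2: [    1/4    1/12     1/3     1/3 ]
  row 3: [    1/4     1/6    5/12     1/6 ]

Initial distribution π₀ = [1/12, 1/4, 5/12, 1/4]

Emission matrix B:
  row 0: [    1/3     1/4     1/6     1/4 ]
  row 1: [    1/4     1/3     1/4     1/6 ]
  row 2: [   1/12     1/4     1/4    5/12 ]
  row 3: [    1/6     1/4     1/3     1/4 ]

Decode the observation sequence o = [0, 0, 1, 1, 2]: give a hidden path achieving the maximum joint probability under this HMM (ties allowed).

t=0: δ = [2.778e-02, 6.250e-02, 3.472e-02, 4.167e-02]  (obs o_0=0)
t=1: δ = [1.215e-02, 2.894e-03, 1.447e-03, 1.929e-03]  ψ = [1, 0, 3, 2]  (obs o_1=0)
t=2: δ = [1.013e-03, 1.688e-03, 5.064e-04, 2.532e-04]  ψ = [0, 0, 0, 0]  (obs o_2=1)
t=3: δ = [2.462e-04, 1.407e-04, 7.033e-05, 7.033e-05]  ψ = [1, 0, 1, 1]  (obs o_3=1)
t=4: δ = [1.368e-05, 2.564e-05, 1.026e-05, 7.814e-06]  ψ = [0, 0, 0, 1]  (obs o_4=2)
backtrack: best end state = 1; path = [1, 0, 1, 0, 1]

path = [1, 0, 1, 0, 1]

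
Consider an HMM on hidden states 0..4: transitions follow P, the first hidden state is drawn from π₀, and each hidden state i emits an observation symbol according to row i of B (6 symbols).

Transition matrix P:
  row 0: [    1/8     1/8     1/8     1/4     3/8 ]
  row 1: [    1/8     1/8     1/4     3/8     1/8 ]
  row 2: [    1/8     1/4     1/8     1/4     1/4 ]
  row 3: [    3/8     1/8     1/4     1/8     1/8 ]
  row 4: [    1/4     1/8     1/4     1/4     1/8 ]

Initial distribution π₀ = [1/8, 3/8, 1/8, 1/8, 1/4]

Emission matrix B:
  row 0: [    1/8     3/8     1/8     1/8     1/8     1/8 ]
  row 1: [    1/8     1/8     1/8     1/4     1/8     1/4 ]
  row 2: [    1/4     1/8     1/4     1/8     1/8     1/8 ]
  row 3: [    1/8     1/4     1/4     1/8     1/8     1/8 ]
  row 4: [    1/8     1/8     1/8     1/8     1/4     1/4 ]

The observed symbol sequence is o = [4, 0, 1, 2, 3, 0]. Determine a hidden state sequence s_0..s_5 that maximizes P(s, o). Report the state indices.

path = [4, 2, 3, 2, 1, 2]

t=0: δ = [1.562e-02, 4.688e-02, 1.562e-02, 1.562e-02, 6.250e-02]  (obs o_0=4)
t=1: δ = [1.953e-03, 9.766e-04, 3.906e-03, 2.197e-03, 9.766e-04]  ψ = [4, 4, 4, 1, 4]  (obs o_1=0)
t=2: δ = [3.090e-04, 1.221e-04, 6.866e-05, 2.441e-04, 1.221e-04]  ψ = [3, 2, 3, 2, 2]  (obs o_2=1)
t=3: δ = [1.144e-05, 4.828e-06, 1.526e-05, 1.931e-05, 1.448e-05]  ψ = [3, 0, 3, 0, 0]  (obs o_3=2)
t=4: δ = [9.052e-07, 9.537e-07, 6.035e-07, 4.768e-07, 5.364e-07]  ψ = [3, 2, 3, 2, 0]  (obs o_4=3)
t=5: δ = [2.235e-08, 1.886e-08, 5.960e-08, 4.470e-08, 4.243e-08]  ψ = [3, 2, 1, 1, 0]  (obs o_5=0)
backtrack: best end state = 2; path = [4, 2, 3, 2, 1, 2]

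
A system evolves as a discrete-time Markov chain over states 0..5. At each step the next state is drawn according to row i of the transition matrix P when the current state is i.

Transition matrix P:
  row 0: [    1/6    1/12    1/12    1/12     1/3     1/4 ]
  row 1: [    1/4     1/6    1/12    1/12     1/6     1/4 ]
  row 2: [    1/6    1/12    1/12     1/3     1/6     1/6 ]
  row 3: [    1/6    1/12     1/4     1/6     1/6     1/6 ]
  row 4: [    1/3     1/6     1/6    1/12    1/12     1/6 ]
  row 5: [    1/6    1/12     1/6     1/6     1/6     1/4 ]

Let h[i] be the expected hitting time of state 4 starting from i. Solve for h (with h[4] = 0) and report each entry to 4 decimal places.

First-step conditioning: h[4] = 0; for i ≠ 4, h[i] = 1 + Σ_k P[i][k]·h[k].
  h[0] = 1 + 1/6·h[0] + 1/12·h[1] + 1/12·h[2] + 1/12·h[3] + 1/4·h[5]
  h[1] = 1 + 1/4·h[0] + 1/6·h[1] + 1/12·h[2] + 1/12·h[3] + 1/4·h[5]
  h[2] = 1 + 1/6·h[0] + 1/12·h[1] + 1/12·h[2] + 1/3·h[3] + 1/6·h[5]
  h[3] = 1 + 1/6·h[0] + 1/12·h[1] + 1/4·h[2] + 1/6·h[3] + 1/6·h[5]
  h[5] = 1 + 1/6·h[0] + 1/12·h[1] + 1/6·h[2] + 1/6·h[3] + 1/4·h[5]
Solving the 5×5 linear system over states ≠ 4 gives exactly h = [132/31, 156/31, 792/155, 792/155, 0, 792/155] (h[4] = 0 is the target).

h = [4.2581, 5.0323, 5.1097, 5.1097, 0.0000, 5.1097]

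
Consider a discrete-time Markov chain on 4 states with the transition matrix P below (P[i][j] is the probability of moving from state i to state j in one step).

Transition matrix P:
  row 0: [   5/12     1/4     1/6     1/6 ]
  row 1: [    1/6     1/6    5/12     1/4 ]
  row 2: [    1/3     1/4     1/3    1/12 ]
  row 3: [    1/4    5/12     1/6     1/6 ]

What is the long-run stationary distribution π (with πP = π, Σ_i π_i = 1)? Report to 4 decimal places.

π = [0.3021, 0.2561, 0.2768, 0.1649]

Balance equations π_j = Σ_i π_i·P[i][j]:
  π_0 = 5/12·π_0 + 1/6·π_1 + 1/3·π_2 + 1/4·π_3
  π_1 = 1/4·π_0 + 1/6·π_1 + 1/4·π_2 + 5/12·π_3
  π_2 = 1/6·π_0 + 5/12·π_1 + 1/3·π_2 + 1/6·π_3
  normalize: π_0 + π_1 + π_2 + π_3 = 1
Solving the linear system gives exactly π = [467/1546, 198/773, 214/773, 255/1546].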